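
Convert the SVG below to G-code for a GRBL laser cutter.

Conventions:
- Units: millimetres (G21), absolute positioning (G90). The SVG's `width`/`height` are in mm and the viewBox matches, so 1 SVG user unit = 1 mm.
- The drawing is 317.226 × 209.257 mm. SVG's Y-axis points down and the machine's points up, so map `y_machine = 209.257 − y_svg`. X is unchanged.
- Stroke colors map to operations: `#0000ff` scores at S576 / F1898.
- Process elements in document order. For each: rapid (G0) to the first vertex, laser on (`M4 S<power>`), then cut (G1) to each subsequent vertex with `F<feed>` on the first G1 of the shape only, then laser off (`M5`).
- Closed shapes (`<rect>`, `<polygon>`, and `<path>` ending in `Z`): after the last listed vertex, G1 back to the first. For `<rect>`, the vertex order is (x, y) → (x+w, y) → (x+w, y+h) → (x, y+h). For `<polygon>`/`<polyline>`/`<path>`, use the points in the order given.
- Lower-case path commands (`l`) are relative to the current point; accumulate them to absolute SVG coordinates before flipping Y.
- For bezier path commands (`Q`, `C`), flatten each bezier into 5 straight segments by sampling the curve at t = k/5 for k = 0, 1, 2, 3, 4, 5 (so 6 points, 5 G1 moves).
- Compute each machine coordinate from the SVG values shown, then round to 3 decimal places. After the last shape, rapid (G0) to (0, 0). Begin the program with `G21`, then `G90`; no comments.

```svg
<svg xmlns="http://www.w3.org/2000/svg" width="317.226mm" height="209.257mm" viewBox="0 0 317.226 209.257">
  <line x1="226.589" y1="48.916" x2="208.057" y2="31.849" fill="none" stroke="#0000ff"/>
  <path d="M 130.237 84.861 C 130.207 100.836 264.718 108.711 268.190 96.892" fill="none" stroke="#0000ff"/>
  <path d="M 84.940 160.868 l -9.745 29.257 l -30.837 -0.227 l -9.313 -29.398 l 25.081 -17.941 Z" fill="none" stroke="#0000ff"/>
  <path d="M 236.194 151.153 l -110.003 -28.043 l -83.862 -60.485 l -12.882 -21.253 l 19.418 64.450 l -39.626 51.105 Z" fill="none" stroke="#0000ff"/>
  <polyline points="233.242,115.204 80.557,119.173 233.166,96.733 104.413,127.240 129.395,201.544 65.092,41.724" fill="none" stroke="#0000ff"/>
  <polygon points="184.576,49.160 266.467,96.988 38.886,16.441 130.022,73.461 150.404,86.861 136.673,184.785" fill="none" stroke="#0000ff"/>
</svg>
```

G21
G90
G0 X226.589 Y160.341
M4 S576
G1 X208.057 Y177.408 F1898
M5
G0 X130.237 Y124.396
M4 S576
G1 X144.239 Y115.876 F1898
G1 X177.784 Y109.856
G1 X218.122 Y106.893
G1 X252.507 Y107.544
G1 X268.190 Y112.365
M5
G0 X84.940 Y48.389
M4 S576
G1 X75.195 Y19.132 F1898
G1 X44.358 Y19.359
G1 X35.045 Y48.757
G1 X60.126 Y66.698
G1 X84.940 Y48.389
M5
G0 X236.194 Y58.104
M4 S576
G1 X126.191 Y86.147 F1898
G1 X42.329 Y146.632
G1 X29.447 Y167.885
G1 X48.865 Y103.435
G1 X9.239 Y52.330
G1 X236.194 Y58.104
M5
G0 X233.242 Y94.053
M4 S576
G1 X80.557 Y90.084 F1898
G1 X233.166 Y112.524
G1 X104.413 Y82.017
G1 X129.395 Y7.713
G1 X65.092 Y167.533
M5
G0 X184.576 Y160.097
M4 S576
G1 X266.467 Y112.269 F1898
G1 X38.886 Y192.816
G1 X130.022 Y135.796
G1 X150.404 Y122.396
G1 X136.673 Y24.472
G1 X184.576 Y160.097
M5
G0 X0.000 Y0.000

1 u = 1 mm; y_m = 209.257 − y.

[1] `<line>` line segment, #0000ff→score S576 F1898: (226.589,160.341) → (208.057,177.408)

[2] `<path>` cubic bezier, #0000ff→score S576 F1898: (130.237,124.396) → (144.239,115.876) → (177.784,109.856) → (218.122,106.893) → (252.507,107.544) → (268.190,112.365)

[3] `<path>` regular polygon, #0000ff→score S576 F1898: (84.940,48.389) → (75.195,19.132) → (44.358,19.359) → (35.045,48.757) → (60.126,66.698) → (84.940,48.389) (closed)

[4] `<path>` closed polygon, #0000ff→score S576 F1898: (236.194,58.104) → (126.191,86.147) → (42.329,146.632) → (29.447,167.885) → (48.865,103.435) → (9.239,52.330) → (236.194,58.104) (closed)

[5] `<polyline>` open polyline, #0000ff→score S576 F1898: (233.242,94.053) → (80.557,90.084) → (233.166,112.524) → (104.413,82.017) → (129.395,7.713) → (65.092,167.533)

[6] `<polygon>` closed polygon, #0000ff→score S576 F1898: (184.576,160.097) → (266.467,112.269) → (38.886,192.816) → (130.022,135.796) → (150.404,122.396) → (136.673,24.472) → (184.576,160.097) (closed)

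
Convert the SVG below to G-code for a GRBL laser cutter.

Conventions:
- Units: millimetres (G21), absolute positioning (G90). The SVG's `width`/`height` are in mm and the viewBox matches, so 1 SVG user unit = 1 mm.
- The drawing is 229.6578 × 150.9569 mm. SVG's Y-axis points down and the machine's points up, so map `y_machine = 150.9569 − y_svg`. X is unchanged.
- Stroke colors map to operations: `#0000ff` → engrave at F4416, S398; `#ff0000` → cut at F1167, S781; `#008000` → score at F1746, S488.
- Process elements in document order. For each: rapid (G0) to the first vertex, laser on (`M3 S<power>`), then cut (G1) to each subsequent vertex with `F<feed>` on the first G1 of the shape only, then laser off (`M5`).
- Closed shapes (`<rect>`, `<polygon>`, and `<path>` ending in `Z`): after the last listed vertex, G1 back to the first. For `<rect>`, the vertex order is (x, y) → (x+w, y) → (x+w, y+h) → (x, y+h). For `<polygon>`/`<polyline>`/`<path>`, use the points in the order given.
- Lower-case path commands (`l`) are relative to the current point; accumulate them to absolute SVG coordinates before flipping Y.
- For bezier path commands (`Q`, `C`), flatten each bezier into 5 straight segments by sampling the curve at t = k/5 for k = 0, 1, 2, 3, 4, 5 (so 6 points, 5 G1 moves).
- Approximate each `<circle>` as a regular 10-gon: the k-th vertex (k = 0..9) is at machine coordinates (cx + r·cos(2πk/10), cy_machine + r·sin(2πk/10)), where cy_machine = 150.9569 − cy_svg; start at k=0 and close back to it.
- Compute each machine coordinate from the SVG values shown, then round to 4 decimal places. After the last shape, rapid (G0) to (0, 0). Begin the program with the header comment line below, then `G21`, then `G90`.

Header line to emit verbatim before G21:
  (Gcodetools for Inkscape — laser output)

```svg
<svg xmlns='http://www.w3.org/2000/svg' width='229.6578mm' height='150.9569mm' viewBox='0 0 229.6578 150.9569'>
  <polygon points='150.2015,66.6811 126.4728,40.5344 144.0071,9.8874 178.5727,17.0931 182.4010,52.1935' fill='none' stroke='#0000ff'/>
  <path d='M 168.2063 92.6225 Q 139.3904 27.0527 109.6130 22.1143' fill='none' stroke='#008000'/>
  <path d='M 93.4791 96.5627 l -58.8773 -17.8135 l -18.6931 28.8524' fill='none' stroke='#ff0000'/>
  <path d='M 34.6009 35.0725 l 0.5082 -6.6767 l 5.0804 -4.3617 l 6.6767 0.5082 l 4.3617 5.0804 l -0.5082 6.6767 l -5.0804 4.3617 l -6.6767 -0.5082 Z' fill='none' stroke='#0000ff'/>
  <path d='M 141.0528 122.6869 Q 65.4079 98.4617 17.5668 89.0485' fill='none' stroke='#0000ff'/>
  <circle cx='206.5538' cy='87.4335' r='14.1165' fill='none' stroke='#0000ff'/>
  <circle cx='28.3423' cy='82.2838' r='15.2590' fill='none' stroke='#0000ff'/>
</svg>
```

Since the viewBox matches the mm dimensions, user units are millimetres directly. The only transform is the Y-flip y_m = 150.9569 − y_svg.

Shape 1 is a regular polygon drawn with `<polygon>`. Its stroke #0000ff means engrave at S398, F4416. After flipping Y the toolpath is (150.2015,84.2758) → (126.4728,110.4225) → (144.0071,141.0695) → (178.5727,133.8638) → (182.4010,98.7634) → (150.2015,84.2758), returning to the start.

Shape 2 is a quadratic bezier drawn with `<path>`. Its stroke #008000 means score at S488, F1746. After flipping Y the toolpath is (168.2063,58.3344) → (156.6415,82.1371) → (144.9997,101.0892) → (133.2811,115.1909) → (121.4855,124.4420) → (109.6130,128.8426).

Shape 3 is a open polyline drawn with `<path>`. Its stroke #ff0000 means cut at S781, F1167. After flipping Y the toolpath is (93.4791,54.3942) → (34.6018,72.2077) → (15.9087,43.3553).

Shape 4 is a regular polygon drawn with `<path>`. Its stroke #0000ff means engrave at S398, F4416. After flipping Y the toolpath is (34.6009,115.8844) → (35.1091,122.5611) → (40.1895,126.9228) → (46.8662,126.4146) → (51.2279,121.3342) → (50.7197,114.6575) → (45.6393,110.2958) → (38.9626,110.8040) → (34.6009,115.8844), returning to the start.

Shape 5 is a quadratic bezier drawn with `<path>`. Its stroke #0000ff means engrave at S398, F4416. After flipping Y the toolpath is (141.0528,28.2700) → (111.9070,37.3676) → (84.9855,45.2802) → (60.2883,52.0079) → (37.8154,57.5506) → (17.5668,61.9084).

Shape 6 is a circle drawn with `<circle>`. Its stroke #0000ff means engrave at S398, F4416. After flipping Y the toolpath is (220.6703,63.5234) → (217.9743,71.8209) → (210.9160,76.9490) → (202.1916,76.9490) → (195.1333,71.8209) → (192.4373,63.5234) → (195.1333,55.2259) → (202.1916,50.0978) → (210.9160,50.0978) → (217.9743,55.2259) → (220.6703,63.5234), returning to the start.

Shape 7 is a circle drawn with `<circle>`. Its stroke #0000ff means engrave at S398, F4416. After flipping Y the toolpath is (43.6013,68.6731) → (40.6871,77.6421) → (33.0576,83.1853) → (23.6270,83.1853) → (15.9975,77.6421) → (13.0833,68.6731) → (15.9975,59.7041) → (23.6270,54.1609) → (33.0576,54.1609) → (40.6871,59.7041) → (43.6013,68.6731), returning to the start.

(Gcodetools for Inkscape — laser output)
G21
G90
G0 X150.2015 Y84.2758
M3 S398
G1 X126.4728 Y110.4225 F4416
G1 X144.0071 Y141.0695
G1 X178.5727 Y133.8638
G1 X182.4010 Y98.7634
G1 X150.2015 Y84.2758
M5
G0 X168.2063 Y58.3344
M3 S488
G1 X156.6415 Y82.1371 F1746
G1 X144.9997 Y101.0892
G1 X133.2811 Y115.1909
G1 X121.4855 Y124.4420
G1 X109.6130 Y128.8426
M5
G0 X93.4791 Y54.3942
M3 S781
G1 X34.6018 Y72.2077 F1167
G1 X15.9087 Y43.3553
M5
G0 X34.6009 Y115.8844
M3 S398
G1 X35.1091 Y122.5611 F4416
G1 X40.1895 Y126.9228
G1 X46.8662 Y126.4146
G1 X51.2279 Y121.3342
G1 X50.7197 Y114.6575
G1 X45.6393 Y110.2958
G1 X38.9626 Y110.8040
G1 X34.6009 Y115.8844
M5
G0 X141.0528 Y28.2700
M3 S398
G1 X111.9070 Y37.3676 F4416
G1 X84.9855 Y45.2802
G1 X60.2883 Y52.0079
G1 X37.8154 Y57.5506
G1 X17.5668 Y61.9084
M5
G0 X220.6703 Y63.5234
M3 S398
G1 X217.9743 Y71.8209 F4416
G1 X210.9160 Y76.9490
G1 X202.1916 Y76.9490
G1 X195.1333 Y71.8209
G1 X192.4373 Y63.5234
G1 X195.1333 Y55.2259
G1 X202.1916 Y50.0978
G1 X210.9160 Y50.0978
G1 X217.9743 Y55.2259
G1 X220.6703 Y63.5234
M5
G0 X43.6013 Y68.6731
M3 S398
G1 X40.6871 Y77.6421 F4416
G1 X33.0576 Y83.1853
G1 X23.6270 Y83.1853
G1 X15.9975 Y77.6421
G1 X13.0833 Y68.6731
G1 X15.9975 Y59.7041
G1 X23.6270 Y54.1609
G1 X33.0576 Y54.1609
G1 X40.6871 Y59.7041
G1 X43.6013 Y68.6731
M5
G0 X0.0000 Y0.0000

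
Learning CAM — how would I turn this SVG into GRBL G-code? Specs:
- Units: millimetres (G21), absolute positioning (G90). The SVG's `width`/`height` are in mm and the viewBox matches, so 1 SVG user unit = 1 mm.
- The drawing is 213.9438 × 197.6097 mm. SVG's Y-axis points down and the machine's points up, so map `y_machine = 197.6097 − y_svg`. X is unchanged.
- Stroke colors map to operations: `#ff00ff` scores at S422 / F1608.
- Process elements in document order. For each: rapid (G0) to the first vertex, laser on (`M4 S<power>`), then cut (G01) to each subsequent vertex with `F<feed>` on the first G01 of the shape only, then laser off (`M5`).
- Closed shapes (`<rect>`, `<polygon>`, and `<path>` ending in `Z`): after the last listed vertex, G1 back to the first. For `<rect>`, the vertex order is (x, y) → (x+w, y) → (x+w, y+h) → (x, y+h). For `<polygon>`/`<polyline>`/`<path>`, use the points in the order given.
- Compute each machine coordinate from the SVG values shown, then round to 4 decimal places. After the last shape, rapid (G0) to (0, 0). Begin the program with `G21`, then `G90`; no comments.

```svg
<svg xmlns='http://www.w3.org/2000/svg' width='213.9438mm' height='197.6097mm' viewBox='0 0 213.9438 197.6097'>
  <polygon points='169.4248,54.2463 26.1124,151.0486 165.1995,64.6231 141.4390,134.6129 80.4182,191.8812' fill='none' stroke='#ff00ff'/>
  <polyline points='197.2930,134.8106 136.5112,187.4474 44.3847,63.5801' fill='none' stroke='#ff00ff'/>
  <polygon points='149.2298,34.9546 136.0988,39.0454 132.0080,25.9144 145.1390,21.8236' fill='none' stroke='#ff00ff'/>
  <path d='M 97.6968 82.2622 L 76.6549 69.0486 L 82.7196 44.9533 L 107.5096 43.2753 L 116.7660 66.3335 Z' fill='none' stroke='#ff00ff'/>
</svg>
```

viewBox `0 0 213.9438 197.6097` with mm width/height → 1 unit = 1 mm. Flip: y_m = 197.6097 − y_svg.

**Shape 1** — `<polygon>` closed polygon, stroke `#ff00ff` → score (S422, F1608). Machine vertices: (169.4248,143.3634) → (26.1124,46.5611) → (165.1995,132.9866) → (141.4390,62.9968) → (80.4182,5.7285) → (169.4248,143.3634). Closed: final G1 returns to the first vertex.

**Shape 2** — `<polyline>` open polyline, stroke `#ff00ff` → score (S422, F1608). Machine vertices: (197.2930,62.7991) → (136.5112,10.1623) → (44.3847,134.0296). Open path.

**Shape 3** — `<polygon>` regular polygon, stroke `#ff00ff` → score (S422, F1608). Machine vertices: (149.2298,162.6551) → (136.0988,158.5643) → (132.0080,171.6953) → (145.1390,175.7861) → (149.2298,162.6551). Closed: final G1 returns to the first vertex.

**Shape 4** — `<path>` regular polygon, stroke `#ff00ff` → score (S422, F1608). Machine vertices: (97.6968,115.3475) → (76.6549,128.5611) → (82.7196,152.6564) → (107.5096,154.3344) → (116.7660,131.2762) → (97.6968,115.3475). Closed: final G1 returns to the first vertex.

G21
G90
G0 X169.4248 Y143.3634
M4 S422
G01 X26.1124 Y46.5611 F1608
G01 X165.1995 Y132.9866
G01 X141.4390 Y62.9968
G01 X80.4182 Y5.7285
G01 X169.4248 Y143.3634
M5
G0 X197.2930 Y62.7991
M4 S422
G01 X136.5112 Y10.1623 F1608
G01 X44.3847 Y134.0296
M5
G0 X149.2298 Y162.6551
M4 S422
G01 X136.0988 Y158.5643 F1608
G01 X132.0080 Y171.6953
G01 X145.1390 Y175.7861
G01 X149.2298 Y162.6551
M5
G0 X97.6968 Y115.3475
M4 S422
G01 X76.6549 Y128.5611 F1608
G01 X82.7196 Y152.6564
G01 X107.5096 Y154.3344
G01 X116.7660 Y131.2762
G01 X97.6968 Y115.3475
M5
G0 X0.0000 Y0.0000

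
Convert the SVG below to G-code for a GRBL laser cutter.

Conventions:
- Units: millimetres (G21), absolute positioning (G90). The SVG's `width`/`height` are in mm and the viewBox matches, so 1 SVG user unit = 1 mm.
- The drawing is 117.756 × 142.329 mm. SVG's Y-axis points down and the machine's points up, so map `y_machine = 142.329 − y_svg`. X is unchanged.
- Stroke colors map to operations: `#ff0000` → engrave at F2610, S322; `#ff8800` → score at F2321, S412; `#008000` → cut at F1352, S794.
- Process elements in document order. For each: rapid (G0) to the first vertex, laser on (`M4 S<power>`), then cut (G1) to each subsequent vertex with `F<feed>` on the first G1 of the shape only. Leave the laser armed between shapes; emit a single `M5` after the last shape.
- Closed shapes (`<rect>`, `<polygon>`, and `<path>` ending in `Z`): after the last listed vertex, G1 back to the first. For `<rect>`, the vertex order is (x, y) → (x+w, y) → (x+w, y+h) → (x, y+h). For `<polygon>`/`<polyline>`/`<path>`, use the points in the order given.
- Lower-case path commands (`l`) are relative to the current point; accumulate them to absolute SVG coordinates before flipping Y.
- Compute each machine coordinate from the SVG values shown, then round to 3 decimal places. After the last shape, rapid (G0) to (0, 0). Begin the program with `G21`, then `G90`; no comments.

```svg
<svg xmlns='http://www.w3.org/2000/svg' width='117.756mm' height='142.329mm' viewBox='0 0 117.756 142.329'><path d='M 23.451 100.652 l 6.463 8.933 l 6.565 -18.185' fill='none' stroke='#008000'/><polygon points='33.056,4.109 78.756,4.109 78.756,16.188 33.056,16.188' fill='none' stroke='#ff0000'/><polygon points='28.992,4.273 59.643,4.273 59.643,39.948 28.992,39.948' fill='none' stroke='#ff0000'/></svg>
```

G21
G90
G0 X23.451 Y41.677
M4 S794
G1 X29.914 Y32.744 F1352
G1 X36.479 Y50.929
G0 X33.056 Y138.220
M4 S322
G1 X78.756 Y138.220 F2610
G1 X78.756 Y126.141
G1 X33.056 Y126.141
G1 X33.056 Y138.220
G0 X28.992 Y138.056
M4 S322
G1 X59.643 Y138.056 F2610
G1 X59.643 Y102.381
G1 X28.992 Y102.381
G1 X28.992 Y138.056
M5
G0 X0.000 Y0.000

Since the viewBox matches the mm dimensions, user units are millimetres directly. The only transform is the Y-flip y_m = 142.329 − y_svg.

Shape 1 is a open polyline drawn with `<path>`. Its stroke #008000 means cut at S794, F1352. After flipping Y the toolpath is (23.451,41.677) → (29.914,32.744) → (36.479,50.929).

Shape 2 is a rectangle drawn with `<polygon>`. Its stroke #ff0000 means engrave at S322, F2610. After flipping Y the toolpath is (33.056,138.220) → (78.756,138.220) → (78.756,126.141) → (33.056,126.141) → (33.056,138.220), returning to the start.

Shape 3 is a rectangle drawn with `<polygon>`. Its stroke #ff0000 means engrave at S322, F2610. After flipping Y the toolpath is (28.992,138.056) → (59.643,138.056) → (59.643,102.381) → (28.992,102.381) → (28.992,138.056), returning to the start.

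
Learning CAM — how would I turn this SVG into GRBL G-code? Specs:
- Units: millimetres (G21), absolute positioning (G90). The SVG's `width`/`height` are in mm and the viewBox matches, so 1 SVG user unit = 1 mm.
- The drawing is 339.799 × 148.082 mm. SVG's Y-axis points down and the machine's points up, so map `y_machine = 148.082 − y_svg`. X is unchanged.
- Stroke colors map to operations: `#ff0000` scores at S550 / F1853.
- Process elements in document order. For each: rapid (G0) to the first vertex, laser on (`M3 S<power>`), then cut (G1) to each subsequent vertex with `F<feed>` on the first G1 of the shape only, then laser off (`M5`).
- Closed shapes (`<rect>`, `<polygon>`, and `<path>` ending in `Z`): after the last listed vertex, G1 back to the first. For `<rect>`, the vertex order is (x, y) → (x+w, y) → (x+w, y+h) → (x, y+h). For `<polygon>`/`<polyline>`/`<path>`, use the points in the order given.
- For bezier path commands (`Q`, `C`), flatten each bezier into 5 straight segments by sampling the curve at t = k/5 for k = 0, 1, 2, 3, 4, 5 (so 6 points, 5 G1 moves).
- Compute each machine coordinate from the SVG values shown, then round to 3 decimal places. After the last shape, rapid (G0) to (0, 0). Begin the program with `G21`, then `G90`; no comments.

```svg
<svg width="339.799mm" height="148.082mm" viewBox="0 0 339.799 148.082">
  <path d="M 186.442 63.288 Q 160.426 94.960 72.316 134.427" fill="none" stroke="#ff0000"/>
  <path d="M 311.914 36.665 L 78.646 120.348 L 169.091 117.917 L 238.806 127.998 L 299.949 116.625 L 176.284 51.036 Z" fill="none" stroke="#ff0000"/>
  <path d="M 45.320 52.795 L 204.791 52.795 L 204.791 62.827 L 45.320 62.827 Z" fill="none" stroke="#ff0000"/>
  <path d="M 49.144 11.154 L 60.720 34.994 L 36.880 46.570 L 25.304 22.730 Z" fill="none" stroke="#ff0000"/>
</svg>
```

G21
G90
G0 X186.442 Y84.794
M3 S550
G1 X173.552 Y71.813 F1853
G1 X155.694 Y58.209
G1 X132.869 Y43.981
G1 X105.076 Y29.130
G1 X72.316 Y13.655
M5
G0 X311.914 Y111.417
M3 S550
G1 X78.646 Y27.734 F1853
G1 X169.091 Y30.165
G1 X238.806 Y20.084
G1 X299.949 Y31.457
G1 X176.284 Y97.046
G1 X311.914 Y111.417
M5
G0 X45.320 Y95.287
M3 S550
G1 X204.791 Y95.287 F1853
G1 X204.791 Y85.255
G1 X45.320 Y85.255
G1 X45.320 Y95.287
M5
G0 X49.144 Y136.928
M3 S550
G1 X60.720 Y113.088 F1853
G1 X36.880 Y101.512
G1 X25.304 Y125.352
G1 X49.144 Y136.928
M5
G0 X0.000 Y0.000

Since the viewBox matches the mm dimensions, user units are millimetres directly. The only transform is the Y-flip y_m = 148.082 − y_svg.

Shape 1 is a quadratic bezier drawn with `<path>`. Its stroke #ff0000 means score at S550, F1853. After flipping Y the toolpath is (186.442,84.794) → (173.552,71.813) → (155.694,58.209) → (132.869,43.981) → (105.076,29.130) → (72.316,13.655).

Shape 2 is a closed polygon drawn with `<path>`. Its stroke #ff0000 means score at S550, F1853. After flipping Y the toolpath is (311.914,111.417) → (78.646,27.734) → (169.091,30.165) → (238.806,20.084) → (299.949,31.457) → (176.284,97.046) → (311.914,111.417), returning to the start.

Shape 3 is a rectangle drawn with `<path>`. Its stroke #ff0000 means score at S550, F1853. After flipping Y the toolpath is (45.320,95.287) → (204.791,95.287) → (204.791,85.255) → (45.320,85.255) → (45.320,95.287), returning to the start.

Shape 4 is a regular polygon drawn with `<path>`. Its stroke #ff0000 means score at S550, F1853. After flipping Y the toolpath is (49.144,136.928) → (60.720,113.088) → (36.880,101.512) → (25.304,125.352) → (49.144,136.928), returning to the start.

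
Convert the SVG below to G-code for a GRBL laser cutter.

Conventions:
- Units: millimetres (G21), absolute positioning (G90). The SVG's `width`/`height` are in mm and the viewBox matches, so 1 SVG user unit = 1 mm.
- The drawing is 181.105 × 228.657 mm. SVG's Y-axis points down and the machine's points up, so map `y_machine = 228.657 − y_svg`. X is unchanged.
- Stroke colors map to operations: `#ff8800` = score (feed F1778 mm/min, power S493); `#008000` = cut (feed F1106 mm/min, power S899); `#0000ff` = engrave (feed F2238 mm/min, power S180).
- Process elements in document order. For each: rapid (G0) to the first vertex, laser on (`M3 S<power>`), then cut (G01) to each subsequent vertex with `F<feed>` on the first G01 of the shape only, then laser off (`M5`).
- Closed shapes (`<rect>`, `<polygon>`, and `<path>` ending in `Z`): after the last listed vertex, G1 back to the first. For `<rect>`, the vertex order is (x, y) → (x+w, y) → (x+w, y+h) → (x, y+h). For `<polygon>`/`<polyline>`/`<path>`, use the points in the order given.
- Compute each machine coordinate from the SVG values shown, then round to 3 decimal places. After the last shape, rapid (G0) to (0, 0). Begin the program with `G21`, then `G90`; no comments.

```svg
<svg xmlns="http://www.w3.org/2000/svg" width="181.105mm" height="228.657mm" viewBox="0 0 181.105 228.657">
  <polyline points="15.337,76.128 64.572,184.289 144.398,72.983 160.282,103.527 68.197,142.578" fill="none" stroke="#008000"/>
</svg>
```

Since the viewBox matches the mm dimensions, user units are millimetres directly. The only transform is the Y-flip y_m = 228.657 − y_svg.

Shape 1 is a open polyline drawn with `<polyline>`. Its stroke #008000 means cut at S899, F1106. After flipping Y the toolpath is (15.337,152.529) → (64.572,44.368) → (144.398,155.674) → (160.282,125.130) → (68.197,86.079).

G21
G90
G0 X15.337 Y152.529
M3 S899
G01 X64.572 Y44.368 F1106
G01 X144.398 Y155.674
G01 X160.282 Y125.130
G01 X68.197 Y86.079
M5
G0 X0.000 Y0.000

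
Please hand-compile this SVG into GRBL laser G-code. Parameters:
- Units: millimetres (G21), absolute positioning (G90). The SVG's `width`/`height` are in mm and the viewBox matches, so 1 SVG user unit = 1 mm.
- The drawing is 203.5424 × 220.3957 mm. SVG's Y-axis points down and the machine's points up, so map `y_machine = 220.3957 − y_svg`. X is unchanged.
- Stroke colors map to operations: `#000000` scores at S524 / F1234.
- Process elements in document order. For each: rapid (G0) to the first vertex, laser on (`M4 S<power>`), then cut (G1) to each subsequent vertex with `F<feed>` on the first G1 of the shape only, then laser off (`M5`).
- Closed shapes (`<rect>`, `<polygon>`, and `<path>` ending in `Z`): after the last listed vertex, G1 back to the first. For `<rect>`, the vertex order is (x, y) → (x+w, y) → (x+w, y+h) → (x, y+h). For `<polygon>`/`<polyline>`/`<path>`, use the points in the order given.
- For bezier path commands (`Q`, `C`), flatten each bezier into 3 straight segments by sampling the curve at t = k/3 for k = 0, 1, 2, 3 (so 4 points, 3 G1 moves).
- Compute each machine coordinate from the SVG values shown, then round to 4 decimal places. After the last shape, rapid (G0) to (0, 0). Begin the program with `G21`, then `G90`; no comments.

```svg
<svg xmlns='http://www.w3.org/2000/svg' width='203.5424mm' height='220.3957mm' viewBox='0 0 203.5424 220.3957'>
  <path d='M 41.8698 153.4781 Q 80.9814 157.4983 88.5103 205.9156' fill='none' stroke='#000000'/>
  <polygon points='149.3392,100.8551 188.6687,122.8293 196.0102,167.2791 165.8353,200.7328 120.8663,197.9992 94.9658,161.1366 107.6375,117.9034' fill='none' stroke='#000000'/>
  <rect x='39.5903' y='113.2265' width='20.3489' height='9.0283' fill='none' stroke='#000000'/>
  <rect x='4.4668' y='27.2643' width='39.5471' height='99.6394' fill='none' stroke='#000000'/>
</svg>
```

viewBox `0 0 203.5424 220.3957` with mm width/height → 1 unit = 1 mm. Flip: y_m = 220.3957 − y_svg.

**Shape 1** — `<path>` quadratic bezier, stroke `#000000` → score (S524, F1234). Control points (SVG): P0=(41.8698,153.4781), P1=(80.9814,157.4983), P2=(88.5103,205.9156); sampled at t=k/3. Machine vertices: (41.8698,66.9176) → (64.4350,59.3045) → (79.9818,41.8253) → (88.5103,14.4801). Open path.

**Shape 2** — `<polygon>` regular polygon, stroke `#000000` → score (S524, F1234). Machine vertices: (149.3392,119.5406) → (188.6687,97.5664) → (196.0102,53.1166) → (165.8353,19.6629) → (120.8663,22.3965) → (94.9658,59.2591) → (107.6375,102.4923) → (149.3392,119.5406). Closed: final G1 returns to the first vertex.

**Shape 3** — `<rect>` rectangle, stroke `#000000` → score (S524, F1234). Machine vertices: (39.5903,107.1692) → (59.9392,107.1692) → (59.9392,98.1409) → (39.5903,98.1409) → (39.5903,107.1692). Closed: final G1 returns to the first vertex.

**Shape 4** — `<rect>` rectangle, stroke `#000000` → score (S524, F1234). Machine vertices: (4.4668,193.1314) → (44.0139,193.1314) → (44.0139,93.4920) → (4.4668,93.4920) → (4.4668,193.1314). Closed: final G1 returns to the first vertex.

G21
G90
G0 X41.8698 Y66.9176
M4 S524
G1 X64.4350 Y59.3045 F1234
G1 X79.9818 Y41.8253
G1 X88.5103 Y14.4801
M5
G0 X149.3392 Y119.5406
M4 S524
G1 X188.6687 Y97.5664 F1234
G1 X196.0102 Y53.1166
G1 X165.8353 Y19.6629
G1 X120.8663 Y22.3965
G1 X94.9658 Y59.2591
G1 X107.6375 Y102.4923
G1 X149.3392 Y119.5406
M5
G0 X39.5903 Y107.1692
M4 S524
G1 X59.9392 Y107.1692 F1234
G1 X59.9392 Y98.1409
G1 X39.5903 Y98.1409
G1 X39.5903 Y107.1692
M5
G0 X4.4668 Y193.1314
M4 S524
G1 X44.0139 Y193.1314 F1234
G1 X44.0139 Y93.4920
G1 X4.4668 Y93.4920
G1 X4.4668 Y193.1314
M5
G0 X0.0000 Y0.0000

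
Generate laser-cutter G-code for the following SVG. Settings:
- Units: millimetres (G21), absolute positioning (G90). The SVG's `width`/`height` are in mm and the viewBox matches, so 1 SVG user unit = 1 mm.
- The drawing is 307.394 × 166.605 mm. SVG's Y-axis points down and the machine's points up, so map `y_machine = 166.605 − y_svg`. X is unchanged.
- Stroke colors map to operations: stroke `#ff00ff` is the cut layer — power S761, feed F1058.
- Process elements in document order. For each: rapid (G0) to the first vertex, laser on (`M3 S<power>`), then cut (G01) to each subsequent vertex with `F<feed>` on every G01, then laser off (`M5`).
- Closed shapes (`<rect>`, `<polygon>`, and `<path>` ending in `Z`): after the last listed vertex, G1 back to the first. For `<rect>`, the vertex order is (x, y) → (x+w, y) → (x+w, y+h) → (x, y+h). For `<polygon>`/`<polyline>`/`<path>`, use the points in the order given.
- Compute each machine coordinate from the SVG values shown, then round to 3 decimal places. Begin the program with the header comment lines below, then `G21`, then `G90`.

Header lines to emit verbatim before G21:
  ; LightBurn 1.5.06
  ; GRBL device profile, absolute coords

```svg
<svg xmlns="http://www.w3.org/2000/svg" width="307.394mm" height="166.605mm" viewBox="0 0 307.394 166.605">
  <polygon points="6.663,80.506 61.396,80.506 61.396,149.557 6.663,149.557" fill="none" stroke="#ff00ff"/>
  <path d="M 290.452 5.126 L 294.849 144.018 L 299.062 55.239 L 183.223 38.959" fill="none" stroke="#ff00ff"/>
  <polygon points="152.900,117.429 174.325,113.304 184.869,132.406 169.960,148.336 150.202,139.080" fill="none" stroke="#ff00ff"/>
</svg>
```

; LightBurn 1.5.06
; GRBL device profile, absolute coords
G21
G90
G0 X6.663 Y86.099
M3 S761
G01 X61.396 Y86.099 F1058
G01 X61.396 Y17.048 F1058
G01 X6.663 Y17.048 F1058
G01 X6.663 Y86.099 F1058
M5
G0 X290.452 Y161.479
M3 S761
G01 X294.849 Y22.587 F1058
G01 X299.062 Y111.366 F1058
G01 X183.223 Y127.646 F1058
M5
G0 X152.900 Y49.176
M3 S761
G01 X174.325 Y53.301 F1058
G01 X184.869 Y34.199 F1058
G01 X169.960 Y18.269 F1058
G01 X150.202 Y27.525 F1058
G01 X152.900 Y49.176 F1058
M5

1 u = 1 mm; y_m = 166.605 − y.

[1] `<polygon>` rectangle, #ff00ff→cut S761 F1058: (6.663,86.099) → (61.396,86.099) → (61.396,17.048) → (6.663,17.048) → (6.663,86.099) (closed)

[2] `<path>` open polyline, #ff00ff→cut S761 F1058: (290.452,161.479) → (294.849,22.587) → (299.062,111.366) → (183.223,127.646)

[3] `<polygon>` regular polygon, #ff00ff→cut S761 F1058: (152.900,49.176) → (174.325,53.301) → (184.869,34.199) → (169.960,18.269) → (150.202,27.525) → (152.900,49.176) (closed)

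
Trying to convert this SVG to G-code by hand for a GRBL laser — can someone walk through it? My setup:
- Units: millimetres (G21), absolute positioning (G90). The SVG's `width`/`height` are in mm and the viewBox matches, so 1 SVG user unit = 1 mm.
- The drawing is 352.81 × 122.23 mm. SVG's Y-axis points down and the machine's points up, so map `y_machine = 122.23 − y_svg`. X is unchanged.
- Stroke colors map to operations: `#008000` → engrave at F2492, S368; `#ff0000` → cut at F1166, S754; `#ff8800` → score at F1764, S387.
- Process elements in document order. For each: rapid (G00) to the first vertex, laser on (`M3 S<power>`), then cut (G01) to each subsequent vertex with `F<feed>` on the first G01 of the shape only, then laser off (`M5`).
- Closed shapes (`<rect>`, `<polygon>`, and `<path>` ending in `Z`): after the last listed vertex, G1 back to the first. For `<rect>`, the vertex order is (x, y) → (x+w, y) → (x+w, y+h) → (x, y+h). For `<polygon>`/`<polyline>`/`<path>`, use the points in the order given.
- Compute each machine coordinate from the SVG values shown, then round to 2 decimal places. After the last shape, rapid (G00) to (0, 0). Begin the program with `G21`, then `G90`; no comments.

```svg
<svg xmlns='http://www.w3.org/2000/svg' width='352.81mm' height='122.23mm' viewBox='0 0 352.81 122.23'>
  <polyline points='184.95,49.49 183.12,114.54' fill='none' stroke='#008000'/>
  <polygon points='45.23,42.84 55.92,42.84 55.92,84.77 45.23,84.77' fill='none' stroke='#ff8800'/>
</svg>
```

G21
G90
G00 X184.95 Y72.74
M3 S368
G01 X183.12 Y7.69 F2492
M5
G00 X45.23 Y79.39
M3 S387
G01 X55.92 Y79.39 F1764
G01 X55.92 Y37.46
G01 X45.23 Y37.46
G01 X45.23 Y79.39
M5
G00 X0.00 Y0.00

viewBox `0 0 352.81 122.23` with mm width/height → 1 unit = 1 mm. Flip: y_m = 122.23 − y_svg.

**Shape 1** — `<polyline>` line segment, stroke `#008000` → engrave (S368, F2492). Machine vertices: (184.95,72.74) → (183.12,7.69). Open path.

**Shape 2** — `<polygon>` rectangle, stroke `#ff8800` → score (S387, F1764). Machine vertices: (45.23,79.39) → (55.92,79.39) → (55.92,37.46) → (45.23,37.46) → (45.23,79.39). Closed: final G1 returns to the first vertex.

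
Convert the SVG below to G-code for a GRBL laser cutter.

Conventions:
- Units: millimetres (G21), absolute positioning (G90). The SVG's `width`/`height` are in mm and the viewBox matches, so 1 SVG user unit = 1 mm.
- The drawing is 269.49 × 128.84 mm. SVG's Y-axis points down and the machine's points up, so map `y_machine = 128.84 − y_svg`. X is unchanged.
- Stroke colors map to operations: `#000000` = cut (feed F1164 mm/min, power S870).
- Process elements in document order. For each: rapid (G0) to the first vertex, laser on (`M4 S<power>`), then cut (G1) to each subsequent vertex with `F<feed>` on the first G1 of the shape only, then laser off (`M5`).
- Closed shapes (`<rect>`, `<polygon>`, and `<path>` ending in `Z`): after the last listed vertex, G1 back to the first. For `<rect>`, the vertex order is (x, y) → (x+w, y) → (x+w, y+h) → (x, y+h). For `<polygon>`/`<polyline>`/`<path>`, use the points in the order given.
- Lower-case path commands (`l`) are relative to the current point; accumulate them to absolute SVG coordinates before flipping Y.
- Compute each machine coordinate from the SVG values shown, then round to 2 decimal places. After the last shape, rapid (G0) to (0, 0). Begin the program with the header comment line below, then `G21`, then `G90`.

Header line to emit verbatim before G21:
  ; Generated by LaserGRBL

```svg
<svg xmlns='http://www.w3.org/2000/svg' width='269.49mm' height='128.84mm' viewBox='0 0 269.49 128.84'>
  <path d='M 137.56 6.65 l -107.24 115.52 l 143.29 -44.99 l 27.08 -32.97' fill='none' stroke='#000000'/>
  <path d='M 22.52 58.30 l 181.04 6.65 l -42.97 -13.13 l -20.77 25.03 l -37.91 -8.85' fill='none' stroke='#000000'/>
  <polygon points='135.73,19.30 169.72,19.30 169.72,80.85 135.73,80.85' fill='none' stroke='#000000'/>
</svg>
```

; Generated by LaserGRBL
G21
G90
G0 X137.56 Y122.19
M4 S870
G1 X30.32 Y6.67 F1164
G1 X173.61 Y51.66
G1 X200.69 Y84.63
M5
G0 X22.52 Y70.54
M4 S870
G1 X203.56 Y63.89 F1164
G1 X160.59 Y77.02
G1 X139.82 Y51.99
G1 X101.91 Y60.84
M5
G0 X135.73 Y109.54
M4 S870
G1 X169.72 Y109.54 F1164
G1 X169.72 Y47.99
G1 X135.73 Y47.99
G1 X135.73 Y109.54
M5
G0 X0.00 Y0.00

viewBox `0 0 269.49 128.84` with mm width/height → 1 unit = 1 mm. Flip: y_m = 128.84 − y_svg.

**Shape 1** — `<path>` open polyline, stroke `#000000` → cut (S870, F1164). Machine vertices: (137.56,122.19) → (30.32,6.67) → (173.61,51.66) → (200.69,84.63). Open path.

**Shape 2** — `<path>` open polyline, stroke `#000000` → cut (S870, F1164). Machine vertices: (22.52,70.54) → (203.56,63.89) → (160.59,77.02) → (139.82,51.99) → (101.91,60.84). Open path.

**Shape 3** — `<polygon>` rectangle, stroke `#000000` → cut (S870, F1164). Machine vertices: (135.73,109.54) → (169.72,109.54) → (169.72,47.99) → (135.73,47.99) → (135.73,109.54). Closed: final G1 returns to the first vertex.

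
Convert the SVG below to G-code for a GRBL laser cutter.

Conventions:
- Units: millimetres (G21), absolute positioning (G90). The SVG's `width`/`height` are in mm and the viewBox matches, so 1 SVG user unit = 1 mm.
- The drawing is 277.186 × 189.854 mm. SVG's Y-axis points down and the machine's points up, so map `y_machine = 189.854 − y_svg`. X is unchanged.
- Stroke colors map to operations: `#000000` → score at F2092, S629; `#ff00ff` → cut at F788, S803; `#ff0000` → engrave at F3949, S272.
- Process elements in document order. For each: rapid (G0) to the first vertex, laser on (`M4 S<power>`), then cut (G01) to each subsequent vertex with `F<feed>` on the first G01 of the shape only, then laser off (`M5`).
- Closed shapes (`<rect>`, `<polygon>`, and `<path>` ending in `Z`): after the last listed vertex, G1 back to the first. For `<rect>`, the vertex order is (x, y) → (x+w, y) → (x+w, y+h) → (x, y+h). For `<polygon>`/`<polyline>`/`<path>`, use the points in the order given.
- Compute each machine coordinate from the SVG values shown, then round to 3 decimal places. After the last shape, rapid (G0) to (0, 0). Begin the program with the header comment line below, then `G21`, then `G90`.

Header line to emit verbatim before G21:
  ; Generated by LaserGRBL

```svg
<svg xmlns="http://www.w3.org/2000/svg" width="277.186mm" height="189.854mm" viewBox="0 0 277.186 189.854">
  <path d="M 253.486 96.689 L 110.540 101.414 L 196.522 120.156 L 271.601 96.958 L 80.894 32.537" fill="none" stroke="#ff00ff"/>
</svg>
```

; Generated by LaserGRBL
G21
G90
G0 X253.486 Y93.165
M4 S803
G01 X110.540 Y88.440 F788
G01 X196.522 Y69.698
G01 X271.601 Y92.896
G01 X80.894 Y157.317
M5
G0 X0.000 Y0.000

1 u = 1 mm; y_m = 189.854 − y.

[1] `<path>` open polyline, #ff00ff→cut S803 F788: (253.486,93.165) → (110.540,88.440) → (196.522,69.698) → (271.601,92.896) → (80.894,157.317)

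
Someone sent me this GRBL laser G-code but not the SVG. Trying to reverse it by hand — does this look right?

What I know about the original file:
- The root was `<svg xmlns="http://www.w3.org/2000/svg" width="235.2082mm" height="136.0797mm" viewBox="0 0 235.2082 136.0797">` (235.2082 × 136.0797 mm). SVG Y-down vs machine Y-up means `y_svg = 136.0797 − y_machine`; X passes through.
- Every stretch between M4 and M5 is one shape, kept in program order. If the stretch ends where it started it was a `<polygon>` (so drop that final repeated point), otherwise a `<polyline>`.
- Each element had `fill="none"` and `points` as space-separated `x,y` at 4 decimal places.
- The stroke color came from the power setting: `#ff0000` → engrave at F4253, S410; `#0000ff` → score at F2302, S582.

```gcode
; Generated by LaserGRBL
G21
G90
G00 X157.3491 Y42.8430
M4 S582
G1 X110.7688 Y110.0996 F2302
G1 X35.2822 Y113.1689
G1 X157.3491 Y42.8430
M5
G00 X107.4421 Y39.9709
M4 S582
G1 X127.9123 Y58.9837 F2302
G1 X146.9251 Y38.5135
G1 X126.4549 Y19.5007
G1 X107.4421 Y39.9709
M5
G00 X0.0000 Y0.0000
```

Machine Y-up, SVG Y-down with viewBox height 136.0797, so y_svg = 136.0797 − y_machine; X carries over. Every run uses S582, so all elements get stroke `#0000ff` (score).

Run 1: The run returns to its start, so emit a `<polygon>` with points (Y-flipped): 157.3491,93.2367 110.7688,25.9801 35.2822,22.9108.

Run 2: The run returns to its start, so emit a `<polygon>` with points (Y-flipped): 107.4421,96.1088 127.9123,77.0960 146.9251,97.5662 126.4549,116.5790.

<svg xmlns="http://www.w3.org/2000/svg" width="235.2082mm" height="136.0797mm" viewBox="0 0 235.2082 136.0797">
  <polygon points="157.3491,93.2367 110.7688,25.9801 35.2822,22.9108" fill="none" stroke="#0000ff"/>
  <polygon points="107.4421,96.1088 127.9123,77.0960 146.9251,97.5662 126.4549,116.5790" fill="none" stroke="#0000ff"/>
</svg>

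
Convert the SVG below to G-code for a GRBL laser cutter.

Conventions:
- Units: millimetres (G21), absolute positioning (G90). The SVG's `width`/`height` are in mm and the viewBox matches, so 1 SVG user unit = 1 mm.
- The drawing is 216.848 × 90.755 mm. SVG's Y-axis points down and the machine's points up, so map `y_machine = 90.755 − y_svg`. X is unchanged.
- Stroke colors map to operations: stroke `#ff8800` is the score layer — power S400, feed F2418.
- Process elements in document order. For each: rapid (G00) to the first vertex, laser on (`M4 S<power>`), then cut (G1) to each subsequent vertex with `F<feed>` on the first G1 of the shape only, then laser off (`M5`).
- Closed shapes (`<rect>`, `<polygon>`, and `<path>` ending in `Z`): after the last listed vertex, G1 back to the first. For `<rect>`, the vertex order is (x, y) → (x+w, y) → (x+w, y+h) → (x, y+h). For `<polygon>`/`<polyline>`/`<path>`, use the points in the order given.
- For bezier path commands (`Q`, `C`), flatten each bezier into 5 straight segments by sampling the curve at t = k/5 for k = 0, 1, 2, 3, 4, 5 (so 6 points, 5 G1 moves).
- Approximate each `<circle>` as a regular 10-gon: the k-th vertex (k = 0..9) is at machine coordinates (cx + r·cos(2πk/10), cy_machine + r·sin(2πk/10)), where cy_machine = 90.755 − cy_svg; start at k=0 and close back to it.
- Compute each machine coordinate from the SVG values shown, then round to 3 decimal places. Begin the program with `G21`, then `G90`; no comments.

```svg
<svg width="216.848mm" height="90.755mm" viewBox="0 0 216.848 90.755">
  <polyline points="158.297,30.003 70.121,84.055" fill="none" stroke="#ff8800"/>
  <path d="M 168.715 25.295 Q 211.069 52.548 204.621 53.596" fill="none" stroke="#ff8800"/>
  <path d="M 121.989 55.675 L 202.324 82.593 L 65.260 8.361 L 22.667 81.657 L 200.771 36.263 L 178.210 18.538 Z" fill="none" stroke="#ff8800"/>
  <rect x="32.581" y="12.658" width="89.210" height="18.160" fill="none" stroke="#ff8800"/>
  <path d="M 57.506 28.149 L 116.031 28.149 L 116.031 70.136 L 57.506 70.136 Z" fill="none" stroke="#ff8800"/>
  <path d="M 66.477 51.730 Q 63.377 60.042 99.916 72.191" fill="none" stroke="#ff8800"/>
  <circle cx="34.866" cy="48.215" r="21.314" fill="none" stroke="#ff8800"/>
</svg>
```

viewBox `0 0 216.848 90.755` with mm width/height → 1 unit = 1 mm. Flip: y_m = 90.755 − y_svg.

**Shape 1** — `<polyline>` line segment, stroke `#ff8800` → score (S400, F2418). Machine vertices: (158.297,60.752) → (70.121,6.700). Open path.

**Shape 2** — `<path>` quadratic bezier, stroke `#ff8800` → score (S400, F2418). Control points (SVG): P0=(168.715,25.295), P1=(211.069,52.548), P2=(204.621,53.596); sampled at t=k/5. Machine vertices: (168.715,65.460) → (183.705,55.607) → (194.790,47.850) → (201.971,42.190) → (205.248,38.626) → (204.621,37.159). Open path.

**Shape 3** — `<path>` closed polygon, stroke `#ff8800` → score (S400, F2418). Machine vertices: (121.989,35.080) → (202.324,8.162) → (65.260,82.394) → (22.667,9.098) → (200.771,54.492) → (178.210,72.217) → (121.989,35.080). Closed: final G1 returns to the first vertex.

**Shape 4** — `<rect>` rectangle, stroke `#ff8800` → score (S400, F2418). Machine vertices: (32.581,78.097) → (121.791,78.097) → (121.791,59.937) → (32.581,59.937) → (32.581,78.097). Closed: final G1 returns to the first vertex.

**Shape 5** — `<path>` rectangle, stroke `#ff8800` → score (S400, F2418). Machine vertices: (57.506,62.606) → (116.031,62.606) → (116.031,20.619) → (57.506,20.619) → (57.506,62.606). Closed: final G1 returns to the first vertex.

**Shape 6** — `<path>` quadratic bezier, stroke `#ff8800` → score (S400, F2418). Control points (SVG): P0=(66.477,51.730), P1=(63.377,60.042), P2=(99.916,72.191); sampled at t=k/5. Machine vertices: (66.477,39.025) → (66.823,35.547) → (70.339,31.761) → (77.027,27.669) → (86.886,23.270) → (99.916,18.564). Open path.

**Shape 7** — `<circle>` circle, stroke `#ff8800` → score (S400, F2418). Machine vertices: (56.180,42.540) → (52.109,55.068) → (41.452,62.811) → (28.280,62.811) → (17.623,55.068) → (13.552,42.540) → (17.623,30.012) → (28.280,22.269) → (41.452,22.269) → (52.109,30.012) → (56.180,42.540). Closed: final G1 returns to the first vertex.

G21
G90
G00 X158.297 Y60.752
M4 S400
G1 X70.121 Y6.700 F2418
M5
G00 X168.715 Y65.460
M4 S400
G1 X183.705 Y55.607 F2418
G1 X194.790 Y47.850
G1 X201.971 Y42.190
G1 X205.248 Y38.626
G1 X204.621 Y37.159
M5
G00 X121.989 Y35.080
M4 S400
G1 X202.324 Y8.162 F2418
G1 X65.260 Y82.394
G1 X22.667 Y9.098
G1 X200.771 Y54.492
G1 X178.210 Y72.217
G1 X121.989 Y35.080
M5
G00 X32.581 Y78.097
M4 S400
G1 X121.791 Y78.097 F2418
G1 X121.791 Y59.937
G1 X32.581 Y59.937
G1 X32.581 Y78.097
M5
G00 X57.506 Y62.606
M4 S400
G1 X116.031 Y62.606 F2418
G1 X116.031 Y20.619
G1 X57.506 Y20.619
G1 X57.506 Y62.606
M5
G00 X66.477 Y39.025
M4 S400
G1 X66.823 Y35.547 F2418
G1 X70.339 Y31.761
G1 X77.027 Y27.669
G1 X86.886 Y23.270
G1 X99.916 Y18.564
M5
G00 X56.180 Y42.540
M4 S400
G1 X52.109 Y55.068 F2418
G1 X41.452 Y62.811
G1 X28.280 Y62.811
G1 X17.623 Y55.068
G1 X13.552 Y42.540
G1 X17.623 Y30.012
G1 X28.280 Y22.269
G1 X41.452 Y22.269
G1 X52.109 Y30.012
G1 X56.180 Y42.540
M5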